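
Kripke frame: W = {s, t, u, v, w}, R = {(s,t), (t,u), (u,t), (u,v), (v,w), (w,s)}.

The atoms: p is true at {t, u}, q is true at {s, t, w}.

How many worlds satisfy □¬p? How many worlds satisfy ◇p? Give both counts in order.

For □¬p:
s: successors {t}; ¬p there: t:F. ✗
t: successors {u}; ¬p there: u:F. ✗
u: successors {t, v}; ¬p there: t:F, v:T. ✗
v: successors {w}; ¬p there: w:T. ✓
w: successors {s}; ¬p there: s:T. ✓
— 2 worlds.
For ◇p:
s: successors {t}; p there: t:T. ✓
t: successors {u}; p there: u:T. ✓
u: successors {t, v}; p there: t:T, v:F. ✓
v: successors {w}; p there: w:F. ✗
w: successors {s}; p there: s:F. ✗
— 3 worlds.

2 and 3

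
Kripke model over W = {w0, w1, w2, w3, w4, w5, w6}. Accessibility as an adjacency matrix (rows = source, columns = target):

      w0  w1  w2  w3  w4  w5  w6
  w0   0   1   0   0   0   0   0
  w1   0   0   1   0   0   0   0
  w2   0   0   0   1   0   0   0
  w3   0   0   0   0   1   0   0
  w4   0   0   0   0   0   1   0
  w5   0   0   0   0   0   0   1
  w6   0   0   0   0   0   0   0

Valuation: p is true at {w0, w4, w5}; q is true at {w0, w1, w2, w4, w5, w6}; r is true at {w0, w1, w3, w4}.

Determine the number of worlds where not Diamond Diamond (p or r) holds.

4

w0: Diamond Diamond (p or r) is F. ✓
w1: Diamond Diamond (p or r) is T. ✗
w2: Diamond Diamond (p or r) is T. ✗
w3: Diamond Diamond (p or r) is T. ✗
w4: Diamond Diamond (p or r) is F. ✓
w5: Diamond Diamond (p or r) is F. ✓
w6: Diamond Diamond (p or r) is F. ✓
Satisfying worlds: {w0, w4, w5, w6}.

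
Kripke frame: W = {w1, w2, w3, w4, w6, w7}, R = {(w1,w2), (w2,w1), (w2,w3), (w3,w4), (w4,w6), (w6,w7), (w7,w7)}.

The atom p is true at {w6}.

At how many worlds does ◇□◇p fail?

w1: successors {w2}; □◇p there: w2:F. ✗
w2: successors {w1, w3}; □◇p there: w1:F, w3:T. ✓
w3: successors {w4}; □◇p there: w4:F. ✗
w4: successors {w6}; □◇p there: w6:F. ✗
w6: successors {w7}; □◇p there: w7:F. ✗
w7: successors {w7}; □◇p there: w7:F. ✗
Satisfying worlds: {w2}.
So ◇□◇p fails at the other 5 worlds.

5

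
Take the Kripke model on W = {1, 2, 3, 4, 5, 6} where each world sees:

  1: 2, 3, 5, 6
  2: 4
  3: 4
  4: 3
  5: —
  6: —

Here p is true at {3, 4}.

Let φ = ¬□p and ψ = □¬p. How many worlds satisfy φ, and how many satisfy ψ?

1 and 2

For ¬□p:
1: □p is F. ✓
2: □p is T. ✗
3: □p is T. ✗
4: □p is T. ✗
5: □p is T. ✗
6: □p is T. ✗
— 1 world.
For □¬p:
1: successors {2, 3, 5, 6}; ¬p there: 2:T, 3:F, 5:T, 6:T. ✗
2: successors {4}; ¬p there: 4:F. ✗
3: successors {4}; ¬p there: 4:F. ✗
4: successors {3}; ¬p there: 3:F. ✗
5: no successors, so □¬p holds vacuously. ✓
6: no successors, so □¬p holds vacuously. ✓
— 2 worlds.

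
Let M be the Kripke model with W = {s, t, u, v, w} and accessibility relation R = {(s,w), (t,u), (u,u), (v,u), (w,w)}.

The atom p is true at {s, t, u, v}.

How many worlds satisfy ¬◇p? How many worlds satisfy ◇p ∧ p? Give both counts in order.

For ¬◇p:
s: ◇p is F. ✓
t: ◇p is T. ✗
u: ◇p is T. ✗
v: ◇p is T. ✗
w: ◇p is F. ✓
— 2 worlds.
For ◇p ∧ p:
s: ◇p is F, p is T. ✗
t: ◇p is T, p is T. ✓
u: ◇p is T, p is T. ✓
v: ◇p is T, p is T. ✓
w: ◇p is F, p is F. ✗
— 3 worlds.

2 and 3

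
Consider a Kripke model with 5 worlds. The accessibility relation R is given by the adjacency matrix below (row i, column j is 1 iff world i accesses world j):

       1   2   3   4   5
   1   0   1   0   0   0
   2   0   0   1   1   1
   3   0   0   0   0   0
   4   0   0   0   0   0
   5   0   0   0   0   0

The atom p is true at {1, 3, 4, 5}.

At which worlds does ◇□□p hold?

{1, 2}

1: successors {2}; □□p there: 2:T. ✓
2: successors {3, 4, 5}; □□p there: 3:T, 4:T, 5:T. ✓
3: no successors, so ◇□□p fails. ✗
4: no successors, so ◇□□p fails. ✗
5: no successors, so ◇□□p fails. ✗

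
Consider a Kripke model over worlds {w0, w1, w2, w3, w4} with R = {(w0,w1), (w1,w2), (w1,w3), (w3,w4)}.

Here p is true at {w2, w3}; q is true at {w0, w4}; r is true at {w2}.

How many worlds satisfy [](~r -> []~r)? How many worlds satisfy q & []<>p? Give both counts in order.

For [](~r -> []~r):
w0: successors {w1}; ~r -> []~r there: w1:F. ✗
w1: successors {w2, w3}; ~r -> []~r there: w2:T, w3:T. ✓
w2: no successors, so [](~r -> []~r) holds vacuously. ✓
w3: successors {w4}; ~r -> []~r there: w4:T. ✓
w4: no successors, so [](~r -> []~r) holds vacuously. ✓
— 4 worlds.
For q & []<>p:
w0: q is T, []<>p is T. ✓
w1: q is F, []<>p is F. ✗
w2: q is F, []<>p is T. ✗
w3: q is F, []<>p is F. ✗
w4: q is T, []<>p is T. ✓
— 2 worlds.

4 and 2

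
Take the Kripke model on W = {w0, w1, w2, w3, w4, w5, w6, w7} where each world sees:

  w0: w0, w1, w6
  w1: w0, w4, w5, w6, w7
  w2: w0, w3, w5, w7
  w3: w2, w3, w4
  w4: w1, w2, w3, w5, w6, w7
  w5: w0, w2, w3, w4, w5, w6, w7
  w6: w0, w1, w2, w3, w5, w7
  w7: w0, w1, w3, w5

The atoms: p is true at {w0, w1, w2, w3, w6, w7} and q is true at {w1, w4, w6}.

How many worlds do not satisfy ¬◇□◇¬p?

w0: ◇□◇¬p is F. ✓
w1: ◇□◇¬p is T. ✗
w2: ◇□◇¬p is T. ✗
w3: ◇□◇¬p is T. ✗
w4: ◇□◇¬p is T. ✗
w5: ◇□◇¬p is T. ✗
w6: ◇□◇¬p is T. ✗
w7: ◇□◇¬p is T. ✗
Satisfying worlds: {w0}.
So ¬◇□◇¬p fails at the other 7 worlds.

7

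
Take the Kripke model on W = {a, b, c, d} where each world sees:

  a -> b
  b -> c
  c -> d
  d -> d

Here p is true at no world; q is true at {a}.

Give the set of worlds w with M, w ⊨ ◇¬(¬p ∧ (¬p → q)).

a: successors {b}; ¬(¬p ∧ (¬p → q)) there: b:T. ✓
b: successors {c}; ¬(¬p ∧ (¬p → q)) there: c:T. ✓
c: successors {d}; ¬(¬p ∧ (¬p → q)) there: d:T. ✓
d: successors {d}; ¬(¬p ∧ (¬p → q)) there: d:T. ✓

{a, b, c, d}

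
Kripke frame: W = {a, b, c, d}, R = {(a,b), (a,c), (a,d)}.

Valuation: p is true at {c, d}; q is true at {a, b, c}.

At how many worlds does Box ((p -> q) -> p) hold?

a: successors {b, c, d}; (p -> q) -> p there: b:F, c:T, d:T. ✗
b: no successors, so Box ((p -> q) -> p) holds vacuously. ✓
c: no successors, so Box ((p -> q) -> p) holds vacuously. ✓
d: no successors, so Box ((p -> q) -> p) holds vacuously. ✓
Satisfying worlds: {b, c, d}.

3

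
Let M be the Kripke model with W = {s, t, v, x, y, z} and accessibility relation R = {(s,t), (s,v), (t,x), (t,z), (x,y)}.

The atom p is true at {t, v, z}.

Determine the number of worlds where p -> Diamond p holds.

s: p is F, Diamond p is T. ✓
t: p is T, Diamond p is T. ✓
v: p is T, Diamond p is F. ✗
x: p is F, Diamond p is F. ✓
y: p is F, Diamond p is F. ✓
z: p is T, Diamond p is F. ✗
Satisfying worlds: {s, t, x, y}.

4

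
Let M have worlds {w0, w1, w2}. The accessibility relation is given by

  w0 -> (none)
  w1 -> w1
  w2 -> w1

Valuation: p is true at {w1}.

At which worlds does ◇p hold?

w0: no successors, so ◇p fails. ✗
w1: successors {w1}; p there: w1:T. ✓
w2: successors {w1}; p there: w1:T. ✓

{w1, w2}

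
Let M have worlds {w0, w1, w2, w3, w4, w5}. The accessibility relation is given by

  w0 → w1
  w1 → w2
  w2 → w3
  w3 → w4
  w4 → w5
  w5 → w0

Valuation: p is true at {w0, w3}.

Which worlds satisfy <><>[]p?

w0: successors {w1}; <>[]p there: w1:T. ✓
w1: successors {w2}; <>[]p there: w2:F. ✗
w2: successors {w3}; <>[]p there: w3:F. ✗
w3: successors {w4}; <>[]p there: w4:T. ✓
w4: successors {w5}; <>[]p there: w5:F. ✗
w5: successors {w0}; <>[]p there: w0:F. ✗

{w0, w3}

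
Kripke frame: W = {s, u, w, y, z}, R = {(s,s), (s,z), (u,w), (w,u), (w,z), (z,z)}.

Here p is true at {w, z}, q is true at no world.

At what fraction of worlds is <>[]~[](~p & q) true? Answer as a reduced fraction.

s: successors {s, z}; []~[](~p & q) there: s:T, z:T. ✓
u: successors {w}; []~[](~p & q) there: w:T. ✓
w: successors {u, z}; []~[](~p & q) there: u:T, z:T. ✓
y: no successors, so <>[]~[](~p & q) fails. ✗
z: successors {z}; []~[](~p & q) there: z:T. ✓
That's 4 of 5 worlds, so 4/5.

4/5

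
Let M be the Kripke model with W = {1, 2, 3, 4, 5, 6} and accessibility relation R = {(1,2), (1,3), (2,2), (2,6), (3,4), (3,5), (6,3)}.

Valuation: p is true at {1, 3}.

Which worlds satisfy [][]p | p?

{1, 3, 4, 5}

1: [][]p is F, p is T. ✓
2: [][]p is F, p is F. ✗
3: [][]p is T, p is T. ✓
4: [][]p is T, p is F. ✓
5: [][]p is T, p is F. ✓
6: [][]p is F, p is F. ✗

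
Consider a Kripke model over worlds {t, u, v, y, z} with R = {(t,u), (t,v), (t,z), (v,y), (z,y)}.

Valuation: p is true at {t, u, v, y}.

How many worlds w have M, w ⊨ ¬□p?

t: □p is F. ✓
u: □p is T. ✗
v: □p is T. ✗
y: □p is T. ✗
z: □p is T. ✗
Satisfying worlds: {t}.

1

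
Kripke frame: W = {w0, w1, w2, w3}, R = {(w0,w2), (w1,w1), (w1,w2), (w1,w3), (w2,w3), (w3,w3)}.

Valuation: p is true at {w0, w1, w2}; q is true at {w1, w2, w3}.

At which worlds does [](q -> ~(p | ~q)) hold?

{w2, w3}

w0: successors {w2}; q -> ~(p | ~q) there: w2:F. ✗
w1: successors {w1, w2, w3}; q -> ~(p | ~q) there: w1:F, w2:F, w3:T. ✗
w2: successors {w3}; q -> ~(p | ~q) there: w3:T. ✓
w3: successors {w3}; q -> ~(p | ~q) there: w3:T. ✓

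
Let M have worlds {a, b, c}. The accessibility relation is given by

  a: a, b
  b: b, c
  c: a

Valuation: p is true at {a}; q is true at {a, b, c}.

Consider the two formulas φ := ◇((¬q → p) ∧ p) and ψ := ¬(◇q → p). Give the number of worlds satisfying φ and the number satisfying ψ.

2 and 2

For ◇((¬q → p) ∧ p):
a: successors {a, b}; (¬q → p) ∧ p there: a:T, b:F. ✓
b: successors {b, c}; (¬q → p) ∧ p there: b:F, c:F. ✗
c: successors {a}; (¬q → p) ∧ p there: a:T. ✓
— 2 worlds.
For ¬(◇q → p):
a: ◇q → p is T. ✗
b: ◇q → p is F. ✓
c: ◇q → p is F. ✓
— 2 worlds.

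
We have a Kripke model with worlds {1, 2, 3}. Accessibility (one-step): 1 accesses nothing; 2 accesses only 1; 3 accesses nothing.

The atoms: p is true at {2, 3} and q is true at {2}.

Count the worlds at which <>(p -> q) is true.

1: no successors, so <>(p -> q) fails. ✗
2: successors {1}; p -> q there: 1:T. ✓
3: no successors, so <>(p -> q) fails. ✗
Satisfying worlds: {2}.

1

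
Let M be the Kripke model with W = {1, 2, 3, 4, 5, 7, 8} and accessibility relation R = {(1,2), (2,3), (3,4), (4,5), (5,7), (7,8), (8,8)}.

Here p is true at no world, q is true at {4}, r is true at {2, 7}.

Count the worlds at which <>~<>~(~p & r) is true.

1: successors {2}; ~<>~(~p & r) there: 2:F. ✗
2: successors {3}; ~<>~(~p & r) there: 3:F. ✗
3: successors {4}; ~<>~(~p & r) there: 4:F. ✗
4: successors {5}; ~<>~(~p & r) there: 5:T. ✓
5: successors {7}; ~<>~(~p & r) there: 7:F. ✗
7: successors {8}; ~<>~(~p & r) there: 8:F. ✗
8: successors {8}; ~<>~(~p & r) there: 8:F. ✗
Satisfying worlds: {4}.

1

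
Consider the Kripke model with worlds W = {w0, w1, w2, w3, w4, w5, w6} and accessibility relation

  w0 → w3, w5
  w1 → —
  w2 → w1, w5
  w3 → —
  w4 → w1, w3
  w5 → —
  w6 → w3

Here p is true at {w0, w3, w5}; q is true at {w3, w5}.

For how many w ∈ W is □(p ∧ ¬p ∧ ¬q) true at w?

3

w0: successors {w3, w5}; p ∧ ¬p ∧ ¬q there: w3:F, w5:F. ✗
w1: no successors, so □(p ∧ ¬p ∧ ¬q) holds vacuously. ✓
w2: successors {w1, w5}; p ∧ ¬p ∧ ¬q there: w1:F, w5:F. ✗
w3: no successors, so □(p ∧ ¬p ∧ ¬q) holds vacuously. ✓
w4: successors {w1, w3}; p ∧ ¬p ∧ ¬q there: w1:F, w3:F. ✗
w5: no successors, so □(p ∧ ¬p ∧ ¬q) holds vacuously. ✓
w6: successors {w3}; p ∧ ¬p ∧ ¬q there: w3:F. ✗
Satisfying worlds: {w1, w3, w5}.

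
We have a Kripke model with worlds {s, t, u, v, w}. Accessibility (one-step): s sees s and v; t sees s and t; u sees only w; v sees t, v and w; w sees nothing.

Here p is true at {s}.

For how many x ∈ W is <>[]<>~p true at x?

s: successors {s, v}; []<>~p there: s:T, v:F. ✓
t: successors {s, t}; []<>~p there: s:T, t:T. ✓
u: successors {w}; []<>~p there: w:T. ✓
v: successors {t, v, w}; []<>~p there: t:T, v:F, w:T. ✓
w: no successors, so <>[]<>~p fails. ✗
Satisfying worlds: {s, t, u, v}.

4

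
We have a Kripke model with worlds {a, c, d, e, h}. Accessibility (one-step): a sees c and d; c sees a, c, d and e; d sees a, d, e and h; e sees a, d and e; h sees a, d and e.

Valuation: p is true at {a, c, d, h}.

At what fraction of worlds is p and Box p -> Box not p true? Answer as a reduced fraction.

a: p and Box p is T, Box not p is F. ✗
c: p and Box p is F, Box not p is F. ✓
d: p and Box p is F, Box not p is F. ✓
e: p and Box p is F, Box not p is F. ✓
h: p and Box p is F, Box not p is F. ✓
That's 4 of 5 worlds, so 4/5.

4/5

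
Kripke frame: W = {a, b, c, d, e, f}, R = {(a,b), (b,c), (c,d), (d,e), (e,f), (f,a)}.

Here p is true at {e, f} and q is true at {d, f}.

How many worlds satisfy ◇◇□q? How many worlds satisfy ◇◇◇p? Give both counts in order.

2 and 2

For ◇◇□q:
a: successors {b}; ◇□q there: b:T. ✓
b: successors {c}; ◇□q there: c:F. ✗
c: successors {d}; ◇□q there: d:T. ✓
d: successors {e}; ◇□q there: e:F. ✗
e: successors {f}; ◇□q there: f:F. ✗
f: successors {a}; ◇□q there: a:F. ✗
— 2 worlds.
For ◇◇◇p:
a: successors {b}; ◇◇p there: b:F. ✗
b: successors {c}; ◇◇p there: c:T. ✓
c: successors {d}; ◇◇p there: d:T. ✓
d: successors {e}; ◇◇p there: e:F. ✗
e: successors {f}; ◇◇p there: f:F. ✗
f: successors {a}; ◇◇p there: a:F. ✗
— 2 worlds.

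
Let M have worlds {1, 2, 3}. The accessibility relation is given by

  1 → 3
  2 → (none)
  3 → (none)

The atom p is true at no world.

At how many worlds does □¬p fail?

1: successors {3}; ¬p there: 3:T. ✓
2: no successors, so □¬p holds vacuously. ✓
3: no successors, so □¬p holds vacuously. ✓
Satisfying worlds: {1, 2, 3}.
So □¬p fails at the other 0 worlds.

0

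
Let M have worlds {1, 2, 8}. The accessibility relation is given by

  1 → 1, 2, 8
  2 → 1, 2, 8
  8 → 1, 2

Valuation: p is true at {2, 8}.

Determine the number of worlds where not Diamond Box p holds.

3

1: Diamond Box p is F. ✓
2: Diamond Box p is F. ✓
8: Diamond Box p is F. ✓
Satisfying worlds: {1, 2, 8}.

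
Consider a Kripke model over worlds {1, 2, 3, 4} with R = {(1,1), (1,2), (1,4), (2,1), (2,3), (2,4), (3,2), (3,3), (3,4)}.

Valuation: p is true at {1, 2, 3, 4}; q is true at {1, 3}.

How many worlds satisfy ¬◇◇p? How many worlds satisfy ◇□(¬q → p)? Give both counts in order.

1 and 3

For ¬◇◇p:
1: ◇◇p is T. ✗
2: ◇◇p is T. ✗
3: ◇◇p is T. ✗
4: ◇◇p is F. ✓
— 1 world.
For ◇□(¬q → p):
1: successors {1, 2, 4}; □(¬q → p) there: 1:T, 2:T, 4:T. ✓
2: successors {1, 3, 4}; □(¬q → p) there: 1:T, 3:T, 4:T. ✓
3: successors {2, 3, 4}; □(¬q → p) there: 2:T, 3:T, 4:T. ✓
4: no successors, so ◇□(¬q → p) fails. ✗
— 3 worlds.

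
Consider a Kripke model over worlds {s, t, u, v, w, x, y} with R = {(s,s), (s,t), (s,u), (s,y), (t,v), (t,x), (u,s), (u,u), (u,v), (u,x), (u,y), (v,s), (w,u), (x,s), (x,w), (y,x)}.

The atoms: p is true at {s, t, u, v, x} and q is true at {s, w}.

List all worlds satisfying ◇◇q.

s: successors {s, t, u, y}; ◇q there: s:T, t:F, u:T, y:F. ✓
t: successors {v, x}; ◇q there: v:T, x:T. ✓
u: successors {s, u, v, x, y}; ◇q there: s:T, u:T, v:T, x:T, y:F. ✓
v: successors {s}; ◇q there: s:T. ✓
w: successors {u}; ◇q there: u:T. ✓
x: successors {s, w}; ◇q there: s:T, w:F. ✓
y: successors {x}; ◇q there: x:T. ✓

{s, t, u, v, w, x, y}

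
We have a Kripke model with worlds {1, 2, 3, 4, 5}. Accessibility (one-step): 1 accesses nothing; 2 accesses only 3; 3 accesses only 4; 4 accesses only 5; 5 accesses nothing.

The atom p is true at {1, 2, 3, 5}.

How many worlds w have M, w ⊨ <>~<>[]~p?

1: no successors, so <>~<>[]~p fails. ✗
2: successors {3}; ~<>[]~p there: 3:T. ✓
3: successors {4}; ~<>[]~p there: 4:F. ✗
4: successors {5}; ~<>[]~p there: 5:T. ✓
5: no successors, so <>~<>[]~p fails. ✗
Satisfying worlds: {2, 4}.

2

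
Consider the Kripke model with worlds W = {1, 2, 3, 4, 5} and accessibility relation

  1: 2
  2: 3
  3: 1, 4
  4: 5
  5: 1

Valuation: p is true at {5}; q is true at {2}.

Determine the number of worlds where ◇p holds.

1

1: successors {2}; p there: 2:F. ✗
2: successors {3}; p there: 3:F. ✗
3: successors {1, 4}; p there: 1:F, 4:F. ✗
4: successors {5}; p there: 5:T. ✓
5: successors {1}; p there: 1:F. ✗
Satisfying worlds: {4}.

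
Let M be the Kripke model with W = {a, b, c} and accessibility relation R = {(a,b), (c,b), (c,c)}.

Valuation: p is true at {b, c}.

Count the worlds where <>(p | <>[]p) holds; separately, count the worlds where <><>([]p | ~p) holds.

2 and 1

For <>(p | <>[]p):
a: successors {b}; p | <>[]p there: b:T. ✓
b: no successors, so <>(p | <>[]p) fails. ✗
c: successors {b, c}; p | <>[]p there: b:T, c:T. ✓
— 2 worlds.
For <><>([]p | ~p):
a: successors {b}; <>([]p | ~p) there: b:F. ✗
b: no successors, so <><>([]p | ~p) fails. ✗
c: successors {b, c}; <>([]p | ~p) there: b:F, c:T. ✓
— 1 world.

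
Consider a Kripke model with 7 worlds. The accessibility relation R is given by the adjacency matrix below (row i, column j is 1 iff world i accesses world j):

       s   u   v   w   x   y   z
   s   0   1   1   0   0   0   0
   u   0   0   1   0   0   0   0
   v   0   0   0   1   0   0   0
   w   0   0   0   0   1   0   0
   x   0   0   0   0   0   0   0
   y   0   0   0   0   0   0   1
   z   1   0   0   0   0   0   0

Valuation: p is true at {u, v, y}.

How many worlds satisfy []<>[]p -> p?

5

s: []<>[]p is F, p is F. ✓
u: []<>[]p is F, p is T. ✓
v: []<>[]p is T, p is T. ✓
w: []<>[]p is F, p is F. ✓
x: []<>[]p is T, p is F. ✗
y: []<>[]p is T, p is T. ✓
z: []<>[]p is T, p is F. ✗
Satisfying worlds: {s, u, v, w, y}.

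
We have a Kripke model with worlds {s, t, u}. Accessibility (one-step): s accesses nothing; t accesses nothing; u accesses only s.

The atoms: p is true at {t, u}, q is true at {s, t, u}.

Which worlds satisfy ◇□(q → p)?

{u}

s: no successors, so ◇□(q → p) fails. ✗
t: no successors, so ◇□(q → p) fails. ✗
u: successors {s}; □(q → p) there: s:T. ✓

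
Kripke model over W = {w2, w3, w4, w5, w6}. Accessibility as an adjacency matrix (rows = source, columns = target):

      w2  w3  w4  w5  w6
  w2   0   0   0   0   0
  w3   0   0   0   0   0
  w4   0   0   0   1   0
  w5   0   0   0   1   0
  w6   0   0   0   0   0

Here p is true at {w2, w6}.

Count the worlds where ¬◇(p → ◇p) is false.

w2: ◇(p → ◇p) is F. ✓
w3: ◇(p → ◇p) is F. ✓
w4: ◇(p → ◇p) is T. ✗
w5: ◇(p → ◇p) is T. ✗
w6: ◇(p → ◇p) is F. ✓
Satisfying worlds: {w2, w3, w6}.
So ¬◇(p → ◇p) fails at the other 2 worlds.

2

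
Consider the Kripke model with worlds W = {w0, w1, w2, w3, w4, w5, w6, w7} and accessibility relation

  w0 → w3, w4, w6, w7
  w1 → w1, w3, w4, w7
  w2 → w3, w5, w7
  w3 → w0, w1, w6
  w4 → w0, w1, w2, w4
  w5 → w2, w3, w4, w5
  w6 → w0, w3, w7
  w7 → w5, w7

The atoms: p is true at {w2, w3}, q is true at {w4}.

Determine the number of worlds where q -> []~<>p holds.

7

w0: q is F, []~<>p is F. ✓
w1: q is F, []~<>p is F. ✓
w2: q is F, []~<>p is F. ✓
w3: q is F, []~<>p is F. ✓
w4: q is T, []~<>p is F. ✗
w5: q is F, []~<>p is F. ✓
w6: q is F, []~<>p is F. ✓
w7: q is F, []~<>p is F. ✓
Satisfying worlds: {w0, w1, w2, w3, w5, w6, w7}.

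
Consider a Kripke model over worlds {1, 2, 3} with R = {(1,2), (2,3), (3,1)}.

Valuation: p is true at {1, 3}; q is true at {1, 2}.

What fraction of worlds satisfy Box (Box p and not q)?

1: successors {2}; Box p and not q there: 2:F. ✗
2: successors {3}; Box p and not q there: 3:T. ✓
3: successors {1}; Box p and not q there: 1:F. ✗
That's 1 of 3 worlds, so 1/3.

1/3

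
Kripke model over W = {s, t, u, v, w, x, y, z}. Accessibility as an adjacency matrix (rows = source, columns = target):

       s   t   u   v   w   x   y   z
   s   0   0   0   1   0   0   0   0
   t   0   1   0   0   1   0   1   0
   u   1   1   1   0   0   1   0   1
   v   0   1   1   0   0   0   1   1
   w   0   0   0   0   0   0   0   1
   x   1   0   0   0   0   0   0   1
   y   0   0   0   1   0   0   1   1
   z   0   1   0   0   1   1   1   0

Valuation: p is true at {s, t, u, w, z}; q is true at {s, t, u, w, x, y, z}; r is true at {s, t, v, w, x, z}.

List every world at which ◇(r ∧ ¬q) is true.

{s, y}

s: successors {v}; r ∧ ¬q there: v:T. ✓
t: successors {t, w, y}; r ∧ ¬q there: t:F, w:F, y:F. ✗
u: successors {s, t, u, x, z}; r ∧ ¬q there: s:F, t:F, u:F, x:F, z:F. ✗
v: successors {t, u, y, z}; r ∧ ¬q there: t:F, u:F, y:F, z:F. ✗
w: successors {z}; r ∧ ¬q there: z:F. ✗
x: successors {s, z}; r ∧ ¬q there: s:F, z:F. ✗
y: successors {v, y, z}; r ∧ ¬q there: v:T, y:F, z:F. ✓
z: successors {t, w, x, y}; r ∧ ¬q there: t:F, w:F, x:F, y:F. ✗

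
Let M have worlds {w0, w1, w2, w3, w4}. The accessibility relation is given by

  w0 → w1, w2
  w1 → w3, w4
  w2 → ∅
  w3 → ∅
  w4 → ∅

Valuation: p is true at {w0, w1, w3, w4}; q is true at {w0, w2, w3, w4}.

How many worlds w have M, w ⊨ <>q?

w0: successors {w1, w2}; q there: w1:F, w2:T. ✓
w1: successors {w3, w4}; q there: w3:T, w4:T. ✓
w2: no successors, so <>q fails. ✗
w3: no successors, so <>q fails. ✗
w4: no successors, so <>q fails. ✗
Satisfying worlds: {w0, w1}.

2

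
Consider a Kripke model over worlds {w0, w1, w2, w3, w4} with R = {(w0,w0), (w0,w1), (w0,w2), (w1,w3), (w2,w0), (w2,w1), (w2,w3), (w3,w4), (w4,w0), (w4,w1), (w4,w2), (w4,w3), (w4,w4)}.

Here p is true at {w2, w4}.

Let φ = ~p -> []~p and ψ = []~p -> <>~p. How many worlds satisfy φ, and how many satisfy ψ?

For ~p -> []~p:
w0: ~p is T, []~p is F. ✗
w1: ~p is T, []~p is T. ✓
w2: ~p is F, []~p is T. ✓
w3: ~p is T, []~p is F. ✗
w4: ~p is F, []~p is F. ✓
— 3 worlds.
For []~p -> <>~p:
w0: []~p is F, <>~p is T. ✓
w1: []~p is T, <>~p is T. ✓
w2: []~p is T, <>~p is T. ✓
w3: []~p is F, <>~p is F. ✓
w4: []~p is F, <>~p is T. ✓
— 5 worlds.

3 and 5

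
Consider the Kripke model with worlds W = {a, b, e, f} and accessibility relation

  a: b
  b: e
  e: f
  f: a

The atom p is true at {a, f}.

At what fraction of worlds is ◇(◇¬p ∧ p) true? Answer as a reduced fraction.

1/4

a: successors {b}; ◇¬p ∧ p there: b:F. ✗
b: successors {e}; ◇¬p ∧ p there: e:F. ✗
e: successors {f}; ◇¬p ∧ p there: f:F. ✗
f: successors {a}; ◇¬p ∧ p there: a:T. ✓
That's 1 of 4 worlds, so 1/4.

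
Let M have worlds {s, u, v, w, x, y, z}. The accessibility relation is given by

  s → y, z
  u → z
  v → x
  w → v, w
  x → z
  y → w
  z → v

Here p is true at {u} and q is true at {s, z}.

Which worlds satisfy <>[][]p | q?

s: <>[][]p is F, q is T. ✓
u: <>[][]p is F, q is F. ✗
v: <>[][]p is F, q is F. ✗
w: <>[][]p is F, q is F. ✗
x: <>[][]p is F, q is F. ✗
y: <>[][]p is F, q is F. ✗
z: <>[][]p is F, q is T. ✓

{s, z}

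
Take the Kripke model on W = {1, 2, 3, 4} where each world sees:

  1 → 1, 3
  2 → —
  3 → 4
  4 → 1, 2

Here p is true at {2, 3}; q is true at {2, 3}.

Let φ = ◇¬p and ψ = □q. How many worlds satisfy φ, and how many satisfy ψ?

For ◇¬p:
1: successors {1, 3}; ¬p there: 1:T, 3:F. ✓
2: no successors, so ◇¬p fails. ✗
3: successors {4}; ¬p there: 4:T. ✓
4: successors {1, 2}; ¬p there: 1:T, 2:F. ✓
— 3 worlds.
For □q:
1: successors {1, 3}; q there: 1:F, 3:T. ✗
2: no successors, so □q holds vacuously. ✓
3: successors {4}; q there: 4:F. ✗
4: successors {1, 2}; q there: 1:F, 2:T. ✗
— 1 world.

3 and 1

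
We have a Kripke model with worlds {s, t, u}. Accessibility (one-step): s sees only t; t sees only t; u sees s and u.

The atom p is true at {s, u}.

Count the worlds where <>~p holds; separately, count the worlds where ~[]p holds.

For <>~p:
s: successors {t}; ~p there: t:T. ✓
t: successors {t}; ~p there: t:T. ✓
u: successors {s, u}; ~p there: s:F, u:F. ✗
— 2 worlds.
For ~[]p:
s: []p is F. ✓
t: []p is F. ✓
u: []p is T. ✗
— 2 worlds.

2 and 2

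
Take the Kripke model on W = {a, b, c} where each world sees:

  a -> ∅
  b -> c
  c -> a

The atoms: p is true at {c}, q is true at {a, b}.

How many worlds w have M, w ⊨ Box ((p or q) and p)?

2

a: no successors, so Box ((p or q) and p) holds vacuously. ✓
b: successors {c}; (p or q) and p there: c:T. ✓
c: successors {a}; (p or q) and p there: a:F. ✗
Satisfying worlds: {a, b}.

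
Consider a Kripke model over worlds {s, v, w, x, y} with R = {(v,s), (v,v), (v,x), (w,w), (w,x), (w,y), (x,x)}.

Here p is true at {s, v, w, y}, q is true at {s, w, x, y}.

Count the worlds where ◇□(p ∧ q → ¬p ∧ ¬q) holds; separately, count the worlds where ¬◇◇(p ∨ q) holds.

3 and 2

For ◇□(p ∧ q → ¬p ∧ ¬q):
s: no successors, so ◇□(p ∧ q → ¬p ∧ ¬q) fails. ✗
v: successors {s, v, x}; □(p ∧ q → ¬p ∧ ¬q) there: s:T, v:F, x:T. ✓
w: successors {w, x, y}; □(p ∧ q → ¬p ∧ ¬q) there: w:F, x:T, y:T. ✓
x: successors {x}; □(p ∧ q → ¬p ∧ ¬q) there: x:T. ✓
y: no successors, so ◇□(p ∧ q → ¬p ∧ ¬q) fails. ✗
— 3 worlds.
For ¬◇◇(p ∨ q):
s: ◇◇(p ∨ q) is F. ✓
v: ◇◇(p ∨ q) is T. ✗
w: ◇◇(p ∨ q) is T. ✗
x: ◇◇(p ∨ q) is T. ✗
y: ◇◇(p ∨ q) is F. ✓
— 2 worlds.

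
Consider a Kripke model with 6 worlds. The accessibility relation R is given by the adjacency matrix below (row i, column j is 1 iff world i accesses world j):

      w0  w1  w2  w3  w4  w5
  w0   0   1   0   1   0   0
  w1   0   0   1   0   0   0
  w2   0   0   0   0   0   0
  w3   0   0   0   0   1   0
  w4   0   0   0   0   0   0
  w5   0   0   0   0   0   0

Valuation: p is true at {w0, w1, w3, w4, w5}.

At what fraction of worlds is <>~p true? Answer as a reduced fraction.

w0: successors {w1, w3}; ~p there: w1:F, w3:F. ✗
w1: successors {w2}; ~p there: w2:T. ✓
w2: no successors, so <>~p fails. ✗
w3: successors {w4}; ~p there: w4:F. ✗
w4: no successors, so <>~p fails. ✗
w5: no successors, so <>~p fails. ✗
That's 1 of 6 worlds, so 1/6.

1/6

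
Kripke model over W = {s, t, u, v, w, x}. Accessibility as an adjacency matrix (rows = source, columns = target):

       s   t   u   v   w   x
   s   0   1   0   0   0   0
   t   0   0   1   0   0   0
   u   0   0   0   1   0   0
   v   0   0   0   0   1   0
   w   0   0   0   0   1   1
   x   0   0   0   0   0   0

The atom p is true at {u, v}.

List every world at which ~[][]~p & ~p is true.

{s, t}

s: ~[][]~p is T, ~p is T. ✓
t: ~[][]~p is T, ~p is T. ✓
u: ~[][]~p is F, ~p is F. ✗
v: ~[][]~p is F, ~p is F. ✗
w: ~[][]~p is F, ~p is T. ✗
x: ~[][]~p is F, ~p is T. ✗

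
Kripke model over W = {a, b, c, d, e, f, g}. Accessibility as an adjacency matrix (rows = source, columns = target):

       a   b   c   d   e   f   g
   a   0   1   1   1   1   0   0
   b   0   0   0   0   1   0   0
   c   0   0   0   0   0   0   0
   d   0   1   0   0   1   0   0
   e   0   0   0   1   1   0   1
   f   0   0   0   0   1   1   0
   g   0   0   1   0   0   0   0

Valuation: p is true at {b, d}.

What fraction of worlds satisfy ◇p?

a: successors {b, c, d, e}; p there: b:T, c:F, d:T, e:F. ✓
b: successors {e}; p there: e:F. ✗
c: no successors, so ◇p fails. ✗
d: successors {b, e}; p there: b:T, e:F. ✓
e: successors {d, e, g}; p there: d:T, e:F, g:F. ✓
f: successors {e, f}; p there: e:F, f:F. ✗
g: successors {c}; p there: c:F. ✗
That's 3 of 7 worlds, so 3/7.

3/7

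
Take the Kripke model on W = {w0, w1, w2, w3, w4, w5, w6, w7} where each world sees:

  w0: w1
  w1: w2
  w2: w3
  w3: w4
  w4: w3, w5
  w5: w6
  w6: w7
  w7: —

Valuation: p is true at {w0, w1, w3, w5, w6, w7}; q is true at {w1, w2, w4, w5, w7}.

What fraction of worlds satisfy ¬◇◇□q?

1/2

w0: ◇◇□q is F. ✓
w1: ◇◇□q is T. ✗
w2: ◇◇□q is F. ✓
w3: ◇◇□q is T. ✗
w4: ◇◇□q is T. ✗
w5: ◇◇□q is T. ✗
w6: ◇◇□q is F. ✓
w7: ◇◇□q is F. ✓
That's 4 of 8 worlds, so 4/8 = 1/2.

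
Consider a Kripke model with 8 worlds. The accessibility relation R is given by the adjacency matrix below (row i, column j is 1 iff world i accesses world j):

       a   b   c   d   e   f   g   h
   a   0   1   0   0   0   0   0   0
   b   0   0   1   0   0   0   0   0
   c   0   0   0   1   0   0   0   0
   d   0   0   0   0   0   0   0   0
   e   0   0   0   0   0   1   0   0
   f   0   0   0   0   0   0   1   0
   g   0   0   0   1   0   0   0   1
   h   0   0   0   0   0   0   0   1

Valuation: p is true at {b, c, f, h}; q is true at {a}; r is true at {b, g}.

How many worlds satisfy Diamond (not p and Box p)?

a: successors {b}; not p and Box p there: b:F. ✗
b: successors {c}; not p and Box p there: c:F. ✗
c: successors {d}; not p and Box p there: d:T. ✓
d: no successors, so Diamond (not p and Box p) fails. ✗
e: successors {f}; not p and Box p there: f:F. ✗
f: successors {g}; not p and Box p there: g:F. ✗
g: successors {d, h}; not p and Box p there: d:T, h:F. ✓
h: successors {h}; not p and Box p there: h:F. ✗
Satisfying worlds: {c, g}.

2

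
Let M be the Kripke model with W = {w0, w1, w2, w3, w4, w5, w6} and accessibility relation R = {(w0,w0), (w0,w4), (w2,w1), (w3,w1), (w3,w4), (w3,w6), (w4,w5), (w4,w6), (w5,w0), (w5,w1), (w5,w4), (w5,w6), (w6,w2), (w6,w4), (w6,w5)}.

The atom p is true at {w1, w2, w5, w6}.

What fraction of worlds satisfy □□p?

w0: successors {w0, w4}; □p there: w0:F, w4:T. ✗
w1: no successors, so □□p holds vacuously. ✓
w2: successors {w1}; □p there: w1:T. ✓
w3: successors {w1, w4, w6}; □p there: w1:T, w4:T, w6:F. ✗
w4: successors {w5, w6}; □p there: w5:F, w6:F. ✗
w5: successors {w0, w1, w4, w6}; □p there: w0:F, w1:T, w4:T, w6:F. ✗
w6: successors {w2, w4, w5}; □p there: w2:T, w4:T, w5:F. ✗
That's 2 of 7 worlds, so 2/7.

2/7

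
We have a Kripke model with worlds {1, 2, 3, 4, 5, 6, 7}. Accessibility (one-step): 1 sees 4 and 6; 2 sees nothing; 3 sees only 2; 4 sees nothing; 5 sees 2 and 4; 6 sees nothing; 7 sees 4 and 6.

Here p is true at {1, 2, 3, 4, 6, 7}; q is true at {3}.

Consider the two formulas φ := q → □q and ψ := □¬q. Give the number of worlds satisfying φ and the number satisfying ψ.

For q → □q:
1: q is F, □q is F. ✓
2: q is F, □q is T. ✓
3: q is T, □q is F. ✗
4: q is F, □q is T. ✓
5: q is F, □q is F. ✓
6: q is F, □q is T. ✓
7: q is F, □q is F. ✓
— 6 worlds.
For □¬q:
1: successors {4, 6}; ¬q there: 4:T, 6:T. ✓
2: no successors, so □¬q holds vacuously. ✓
3: successors {2}; ¬q there: 2:T. ✓
4: no successors, so □¬q holds vacuously. ✓
5: successors {2, 4}; ¬q there: 2:T, 4:T. ✓
6: no successors, so □¬q holds vacuously. ✓
7: successors {4, 6}; ¬q there: 4:T, 6:T. ✓
— 7 worlds.

6 and 7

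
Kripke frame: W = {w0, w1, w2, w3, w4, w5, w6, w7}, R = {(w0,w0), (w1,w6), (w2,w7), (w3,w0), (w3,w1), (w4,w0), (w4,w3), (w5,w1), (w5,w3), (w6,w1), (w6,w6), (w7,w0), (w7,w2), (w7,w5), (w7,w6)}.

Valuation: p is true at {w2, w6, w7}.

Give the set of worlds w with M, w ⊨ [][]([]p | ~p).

{w0, w4}

w0: successors {w0}; []([]p | ~p) there: w0:T. ✓
w1: successors {w6}; []([]p | ~p) there: w6:F. ✗
w2: successors {w7}; []([]p | ~p) there: w7:F. ✗
w3: successors {w0, w1}; []([]p | ~p) there: w0:T, w1:F. ✗
w4: successors {w0, w3}; []([]p | ~p) there: w0:T, w3:T. ✓
w5: successors {w1, w3}; []([]p | ~p) there: w1:F, w3:T. ✗
w6: successors {w1, w6}; []([]p | ~p) there: w1:F, w6:F. ✗
w7: successors {w0, w2, w5, w6}; []([]p | ~p) there: w0:T, w2:F, w5:T, w6:F. ✗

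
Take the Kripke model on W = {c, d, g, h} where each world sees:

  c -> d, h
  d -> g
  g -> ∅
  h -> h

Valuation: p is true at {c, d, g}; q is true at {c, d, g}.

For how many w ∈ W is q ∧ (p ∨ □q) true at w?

c: q is T, p ∨ □q is T. ✓
d: q is T, p ∨ □q is T. ✓
g: q is T, p ∨ □q is T. ✓
h: q is F, p ∨ □q is F. ✗
Satisfying worlds: {c, d, g}.

3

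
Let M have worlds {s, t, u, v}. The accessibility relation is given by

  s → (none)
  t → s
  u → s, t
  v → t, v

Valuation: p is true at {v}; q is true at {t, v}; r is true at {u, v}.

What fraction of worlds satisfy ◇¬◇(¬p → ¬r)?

s: no successors, so ◇¬◇(¬p → ¬r) fails. ✗
t: successors {s}; ¬◇(¬p → ¬r) there: s:T. ✓
u: successors {s, t}; ¬◇(¬p → ¬r) there: s:T, t:F. ✓
v: successors {t, v}; ¬◇(¬p → ¬r) there: t:F, v:F. ✗
That's 2 of 4 worlds, so 2/4 = 1/2.

1/2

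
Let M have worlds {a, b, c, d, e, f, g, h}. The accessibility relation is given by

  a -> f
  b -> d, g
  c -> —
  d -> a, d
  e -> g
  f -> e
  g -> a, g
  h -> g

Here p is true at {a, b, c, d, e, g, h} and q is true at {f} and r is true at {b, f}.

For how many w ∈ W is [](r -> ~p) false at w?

0

a: successors {f}; r -> ~p there: f:T. ✓
b: successors {d, g}; r -> ~p there: d:T, g:T. ✓
c: no successors, so [](r -> ~p) holds vacuously. ✓
d: successors {a, d}; r -> ~p there: a:T, d:T. ✓
e: successors {g}; r -> ~p there: g:T. ✓
f: successors {e}; r -> ~p there: e:T. ✓
g: successors {a, g}; r -> ~p there: a:T, g:T. ✓
h: successors {g}; r -> ~p there: g:T. ✓
Satisfying worlds: {a, b, c, d, e, f, g, h}.
So [](r -> ~p) fails at the other 0 worlds.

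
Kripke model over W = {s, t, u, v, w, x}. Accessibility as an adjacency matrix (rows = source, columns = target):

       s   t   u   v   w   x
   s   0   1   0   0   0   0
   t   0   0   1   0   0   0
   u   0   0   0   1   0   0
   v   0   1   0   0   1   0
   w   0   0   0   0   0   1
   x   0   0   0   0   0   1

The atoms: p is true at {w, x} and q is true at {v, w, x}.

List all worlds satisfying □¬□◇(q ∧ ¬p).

{t, u, w, x}

s: successors {t}; ¬□◇(q ∧ ¬p) there: t:F. ✗
t: successors {u}; ¬□◇(q ∧ ¬p) there: u:T. ✓
u: successors {v}; ¬□◇(q ∧ ¬p) there: v:T. ✓
v: successors {t, w}; ¬□◇(q ∧ ¬p) there: t:F, w:T. ✗
w: successors {x}; ¬□◇(q ∧ ¬p) there: x:T. ✓
x: successors {x}; ¬□◇(q ∧ ¬p) there: x:T. ✓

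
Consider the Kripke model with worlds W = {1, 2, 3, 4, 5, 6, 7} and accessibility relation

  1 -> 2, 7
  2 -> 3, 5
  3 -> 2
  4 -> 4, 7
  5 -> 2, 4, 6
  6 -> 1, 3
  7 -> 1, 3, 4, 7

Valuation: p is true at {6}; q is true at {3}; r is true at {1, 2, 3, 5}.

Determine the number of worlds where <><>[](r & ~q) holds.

1: successors {2, 7}; <>[](r & ~q) there: 2:T, 7:T. ✓
2: successors {3, 5}; <>[](r & ~q) there: 3:F, 5:F. ✗
3: successors {2}; <>[](r & ~q) there: 2:T. ✓
4: successors {4, 7}; <>[](r & ~q) there: 4:F, 7:T. ✓
5: successors {2, 4, 6}; <>[](r & ~q) there: 2:T, 4:F, 6:T. ✓
6: successors {1, 3}; <>[](r & ~q) there: 1:F, 3:F. ✗
7: successors {1, 3, 4, 7}; <>[](r & ~q) there: 1:F, 3:F, 4:F, 7:T. ✓
Satisfying worlds: {1, 3, 4, 5, 7}.

5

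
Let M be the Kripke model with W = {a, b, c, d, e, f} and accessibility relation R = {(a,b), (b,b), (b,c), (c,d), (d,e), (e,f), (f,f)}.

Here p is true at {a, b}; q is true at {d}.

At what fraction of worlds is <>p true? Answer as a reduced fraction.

a: successors {b}; p there: b:T. ✓
b: successors {b, c}; p there: b:T, c:F. ✓
c: successors {d}; p there: d:F. ✗
d: successors {e}; p there: e:F. ✗
e: successors {f}; p there: f:F. ✗
f: successors {f}; p there: f:F. ✗
That's 2 of 6 worlds, so 2/6 = 1/3.

1/3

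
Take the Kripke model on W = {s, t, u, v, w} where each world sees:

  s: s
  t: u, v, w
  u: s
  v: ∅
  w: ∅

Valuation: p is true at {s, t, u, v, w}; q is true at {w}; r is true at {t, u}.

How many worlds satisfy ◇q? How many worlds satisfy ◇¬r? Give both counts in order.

For ◇q:
s: successors {s}; q there: s:F. ✗
t: successors {u, v, w}; q there: u:F, v:F, w:T. ✓
u: successors {s}; q there: s:F. ✗
v: no successors, so ◇q fails. ✗
w: no successors, so ◇q fails. ✗
— 1 world.
For ◇¬r:
s: successors {s}; ¬r there: s:T. ✓
t: successors {u, v, w}; ¬r there: u:F, v:T, w:T. ✓
u: successors {s}; ¬r there: s:T. ✓
v: no successors, so ◇¬r fails. ✗
w: no successors, so ◇¬r fails. ✗
— 3 worlds.

1 and 3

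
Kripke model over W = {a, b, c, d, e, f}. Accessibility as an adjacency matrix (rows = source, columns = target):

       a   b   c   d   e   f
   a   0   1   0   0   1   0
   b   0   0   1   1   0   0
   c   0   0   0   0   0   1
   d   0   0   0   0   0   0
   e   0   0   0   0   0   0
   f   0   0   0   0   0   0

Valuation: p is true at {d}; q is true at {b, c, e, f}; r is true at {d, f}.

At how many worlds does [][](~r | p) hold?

5

a: successors {b, e}; [](~r | p) there: b:T, e:T. ✓
b: successors {c, d}; [](~r | p) there: c:F, d:T. ✗
c: successors {f}; [](~r | p) there: f:T. ✓
d: no successors, so [][](~r | p) holds vacuously. ✓
e: no successors, so [][](~r | p) holds vacuously. ✓
f: no successors, so [][](~r | p) holds vacuously. ✓
Satisfying worlds: {a, c, d, e, f}.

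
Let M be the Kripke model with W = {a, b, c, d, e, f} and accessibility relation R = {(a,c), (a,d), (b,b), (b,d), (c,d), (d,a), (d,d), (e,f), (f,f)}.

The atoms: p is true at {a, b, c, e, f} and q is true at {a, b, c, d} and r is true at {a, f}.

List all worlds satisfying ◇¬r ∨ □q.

{a, b, c, d}

a: ◇¬r is T, □q is T. ✓
b: ◇¬r is T, □q is T. ✓
c: ◇¬r is T, □q is T. ✓
d: ◇¬r is T, □q is T. ✓
e: ◇¬r is F, □q is F. ✗
f: ◇¬r is F, □q is F. ✗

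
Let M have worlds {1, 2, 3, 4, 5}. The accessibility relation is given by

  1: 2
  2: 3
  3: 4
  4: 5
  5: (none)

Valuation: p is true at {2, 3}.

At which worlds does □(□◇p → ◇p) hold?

{1, 2, 3, 5}

1: successors {2}; □◇p → ◇p there: 2:T. ✓
2: successors {3}; □◇p → ◇p there: 3:T. ✓
3: successors {4}; □◇p → ◇p there: 4:T. ✓
4: successors {5}; □◇p → ◇p there: 5:F. ✗
5: no successors, so □(□◇p → ◇p) holds vacuously. ✓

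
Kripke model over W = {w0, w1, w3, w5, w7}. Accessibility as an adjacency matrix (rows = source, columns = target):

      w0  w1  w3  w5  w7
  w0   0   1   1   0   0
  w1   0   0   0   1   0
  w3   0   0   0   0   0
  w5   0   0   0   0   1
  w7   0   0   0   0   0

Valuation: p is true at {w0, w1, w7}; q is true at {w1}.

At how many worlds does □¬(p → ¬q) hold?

2

w0: successors {w1, w3}; ¬(p → ¬q) there: w1:T, w3:F. ✗
w1: successors {w5}; ¬(p → ¬q) there: w5:F. ✗
w3: no successors, so □¬(p → ¬q) holds vacuously. ✓
w5: successors {w7}; ¬(p → ¬q) there: w7:F. ✗
w7: no successors, so □¬(p → ¬q) holds vacuously. ✓
Satisfying worlds: {w3, w7}.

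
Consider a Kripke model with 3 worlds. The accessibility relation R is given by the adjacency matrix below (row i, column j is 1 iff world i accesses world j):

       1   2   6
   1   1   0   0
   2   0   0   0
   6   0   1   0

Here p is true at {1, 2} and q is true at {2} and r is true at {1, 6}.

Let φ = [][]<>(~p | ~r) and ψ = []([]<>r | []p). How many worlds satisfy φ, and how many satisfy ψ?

2 and 3

For [][]<>(~p | ~r):
1: successors {1}; []<>(~p | ~r) there: 1:F. ✗
2: no successors, so [][]<>(~p | ~r) holds vacuously. ✓
6: successors {2}; []<>(~p | ~r) there: 2:T. ✓
— 2 worlds.
For []([]<>r | []p):
1: successors {1}; []<>r | []p there: 1:T. ✓
2: no successors, so []([]<>r | []p) holds vacuously. ✓
6: successors {2}; []<>r | []p there: 2:T. ✓
— 3 worlds.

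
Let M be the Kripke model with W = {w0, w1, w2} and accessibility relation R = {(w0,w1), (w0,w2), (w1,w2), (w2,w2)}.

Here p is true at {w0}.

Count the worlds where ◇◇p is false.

w0: successors {w1, w2}; ◇p there: w1:F, w2:F. ✗
w1: successors {w2}; ◇p there: w2:F. ✗
w2: successors {w2}; ◇p there: w2:F. ✗
Satisfying worlds: ∅.
So ◇◇p fails at the other 3 worlds.

3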